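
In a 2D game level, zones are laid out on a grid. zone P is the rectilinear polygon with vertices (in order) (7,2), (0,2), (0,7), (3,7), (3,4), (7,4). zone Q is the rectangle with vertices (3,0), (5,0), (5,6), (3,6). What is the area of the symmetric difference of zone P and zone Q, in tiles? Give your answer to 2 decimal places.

27.00

|zone P| = 23, |zone Q| = 12, |zone P∩zone Q| = 4.
|zone P △ zone Q| = |zone P| + |zone Q| − 2·|zone P∩zone Q| = 23 + 12 − 8 = 27.00.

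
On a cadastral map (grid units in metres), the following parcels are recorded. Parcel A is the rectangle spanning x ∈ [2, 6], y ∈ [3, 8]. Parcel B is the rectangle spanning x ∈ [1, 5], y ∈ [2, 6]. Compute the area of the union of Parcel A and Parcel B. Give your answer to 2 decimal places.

27.00

By inclusion–exclusion:
Individual areas: |Parcel A| = 20, |Parcel B| = 16.
|Parcel A∩Parcel B|: x∈[2,5], y∈[3,6] → 3·3 = 9.
|Parcel A ∪ Parcel B| = 36 − 9 = 27.00.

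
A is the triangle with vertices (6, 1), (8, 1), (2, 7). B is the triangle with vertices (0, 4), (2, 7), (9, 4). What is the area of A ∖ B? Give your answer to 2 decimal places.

4.50

|A| = 6, |A∩B| = 1.5.
|A ∖ B| = |A| − |A∩B| = 6 − 1.5 = 4.50.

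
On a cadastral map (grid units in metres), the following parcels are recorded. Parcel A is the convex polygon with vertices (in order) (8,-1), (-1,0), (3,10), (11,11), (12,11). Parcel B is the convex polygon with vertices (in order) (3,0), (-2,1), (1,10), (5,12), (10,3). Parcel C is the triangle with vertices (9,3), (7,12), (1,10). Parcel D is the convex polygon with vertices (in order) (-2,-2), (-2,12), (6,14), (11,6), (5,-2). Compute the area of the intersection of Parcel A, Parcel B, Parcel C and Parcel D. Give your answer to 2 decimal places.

The intersection is the polygon with vertices (8.333,6), (8.943,3.257), (8.849,3.132), (2.482,8.704), (3,10), (5.909,10.364).
By the shoelace formula its area is 19.14.

19.14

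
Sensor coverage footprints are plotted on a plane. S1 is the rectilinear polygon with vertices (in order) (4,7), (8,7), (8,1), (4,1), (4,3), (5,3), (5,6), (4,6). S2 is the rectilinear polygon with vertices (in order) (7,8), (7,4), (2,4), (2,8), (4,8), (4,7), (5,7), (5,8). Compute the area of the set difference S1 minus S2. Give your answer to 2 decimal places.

|S1| = 21, |S1∩S2| = 7.
|S1 ∖ S2| = |S1| − |S1∩S2| = 21 − 7 = 14.00.

14.00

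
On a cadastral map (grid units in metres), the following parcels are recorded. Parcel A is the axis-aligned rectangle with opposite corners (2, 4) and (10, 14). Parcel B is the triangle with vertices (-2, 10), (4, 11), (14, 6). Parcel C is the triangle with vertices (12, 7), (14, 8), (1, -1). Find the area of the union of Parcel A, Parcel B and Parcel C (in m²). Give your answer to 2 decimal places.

87.10

By inclusion–exclusion:
Individual areas: |Parcel A| = 80, |Parcel B| = 20, |Parcel C| = 2.5.
|Parcel A∩Parcel B| = 14.6667.
|Parcel A∩Parcel C| = 0.548.
|Parcel B∩Parcel C| = 0.1829.
|Parcel A∩Parcel B∩Parcel C| = 0.
|Parcel A ∪ Parcel B ∪ Parcel C| = 102.5 − 15.3976 + 0 = 87.10.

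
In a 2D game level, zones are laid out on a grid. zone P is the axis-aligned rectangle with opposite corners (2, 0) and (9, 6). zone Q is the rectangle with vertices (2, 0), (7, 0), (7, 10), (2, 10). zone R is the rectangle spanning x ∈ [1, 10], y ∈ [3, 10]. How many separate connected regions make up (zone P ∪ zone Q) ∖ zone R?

1

(zone P ∪ zone Q) ∖ zone R is a single connected region.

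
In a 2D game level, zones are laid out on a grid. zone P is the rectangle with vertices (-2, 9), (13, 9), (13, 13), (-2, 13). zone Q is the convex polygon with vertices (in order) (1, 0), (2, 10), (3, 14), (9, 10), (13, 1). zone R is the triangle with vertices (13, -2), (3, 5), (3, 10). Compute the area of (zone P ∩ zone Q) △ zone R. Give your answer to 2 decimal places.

44.56

|zone P ∩ zone Q| = 20.3972.
|(zone P ∩ zone Q) ∩ zone R| = 0.4167.
|(zone P ∩ zone Q) △ zone R| = 20.3972 + 25 − 0.8333 = 44.56.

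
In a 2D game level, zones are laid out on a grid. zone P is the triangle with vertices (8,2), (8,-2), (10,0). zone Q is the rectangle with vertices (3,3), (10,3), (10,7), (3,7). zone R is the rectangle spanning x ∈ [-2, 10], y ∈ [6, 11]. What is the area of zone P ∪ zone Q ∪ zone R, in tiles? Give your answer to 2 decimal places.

85.00

By inclusion–exclusion:
Individual areas: |zone P| = 4, |zone Q| = 28, |zone R| = 60.
|zone P∩zone Q| = 0.
|zone P∩zone R| = 0.
|zone Q∩zone R|: x∈[3,10], y∈[6,7] → 7·1 = 7.
|zone P∩zone Q∩zone R| = 0.
|zone P ∪ zone Q ∪ zone R| = 92 − 7 + 0 = 85.00.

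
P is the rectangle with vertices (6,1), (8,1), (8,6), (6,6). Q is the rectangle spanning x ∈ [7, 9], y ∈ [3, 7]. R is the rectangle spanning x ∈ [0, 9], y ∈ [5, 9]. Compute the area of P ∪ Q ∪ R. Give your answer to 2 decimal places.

By inclusion–exclusion:
Individual areas: |P| = 10, |Q| = 8, |R| = 36.
|P∩Q|: x∈[7,8], y∈[3,6] → 1·3 = 3.
|P∩R|: x∈[6,8], y∈[5,6] → 2·1 = 2.
|Q∩R|: x∈[7,9], y∈[5,7] → 2·2 = 4.
|P∩Q∩R| = 1.
|P ∪ Q ∪ R| = 54 − 9 + 1 = 46.00.

46.00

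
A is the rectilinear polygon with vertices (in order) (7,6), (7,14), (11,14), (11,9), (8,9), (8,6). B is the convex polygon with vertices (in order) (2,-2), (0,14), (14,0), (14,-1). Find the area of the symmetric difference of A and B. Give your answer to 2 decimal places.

|A| = 23, |B| = 104, |A∩B| = 0.5.
|A △ B| = |A| + |B| − 2·|A∩B| = 23 + 104 − 1 = 126.00.

126.00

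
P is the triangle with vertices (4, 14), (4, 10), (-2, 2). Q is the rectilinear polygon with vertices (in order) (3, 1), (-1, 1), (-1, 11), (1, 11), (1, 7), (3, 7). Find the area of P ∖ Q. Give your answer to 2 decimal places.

8.96

|P| = 12, |P∩Q| = 3.0417.
|P ∖ Q| = |P| − |P∩Q| = 12 − 3.0417 = 8.96.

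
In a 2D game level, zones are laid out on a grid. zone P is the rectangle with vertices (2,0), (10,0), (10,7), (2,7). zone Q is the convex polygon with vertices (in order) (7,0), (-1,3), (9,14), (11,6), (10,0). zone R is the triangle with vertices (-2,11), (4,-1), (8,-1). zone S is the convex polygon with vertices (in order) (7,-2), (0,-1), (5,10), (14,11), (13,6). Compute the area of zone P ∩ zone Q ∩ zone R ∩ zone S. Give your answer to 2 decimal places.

The intersection is the polygon with vertices (2.692,1.615), (2,3), (2,3.4), (2.824,5.212), (7.167,0), (7,0).
By the shoelace formula its area is 9.79.

9.79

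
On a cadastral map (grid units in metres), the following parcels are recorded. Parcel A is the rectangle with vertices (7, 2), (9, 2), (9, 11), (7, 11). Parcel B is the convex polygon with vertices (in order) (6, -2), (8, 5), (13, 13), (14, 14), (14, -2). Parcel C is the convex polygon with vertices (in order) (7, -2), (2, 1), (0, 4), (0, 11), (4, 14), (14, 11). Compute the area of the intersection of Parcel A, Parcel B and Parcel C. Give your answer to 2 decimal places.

The intersection is the polygon with vertices (7.143,2), (8,5), (9,6.6), (9,2).
By the shoelace formula its area is 5.09.

5.09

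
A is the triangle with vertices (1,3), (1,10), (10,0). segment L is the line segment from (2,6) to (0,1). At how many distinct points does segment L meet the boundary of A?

The segment meets the boundary at (1,3.5).

1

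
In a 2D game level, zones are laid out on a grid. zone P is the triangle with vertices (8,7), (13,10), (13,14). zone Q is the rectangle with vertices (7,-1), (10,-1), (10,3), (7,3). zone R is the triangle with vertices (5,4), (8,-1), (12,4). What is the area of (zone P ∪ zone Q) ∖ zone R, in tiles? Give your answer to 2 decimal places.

|zone P ∪ zone Q| = 22.
|(zone P ∪ zone Q) ∩ zone R| = 8.6667.
|(zone P ∪ zone Q) ∖ zone R| = 22 − 8.6667 = 13.33.

13.33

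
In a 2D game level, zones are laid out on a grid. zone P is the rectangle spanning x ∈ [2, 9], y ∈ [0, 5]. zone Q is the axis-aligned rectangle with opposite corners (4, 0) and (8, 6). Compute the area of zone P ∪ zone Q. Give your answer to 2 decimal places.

By inclusion–exclusion:
Individual areas: |zone P| = 35, |zone Q| = 24.
|zone P∩zone Q|: x∈[4,8], y∈[0,5] → 4·5 = 20.
|zone P ∪ zone Q| = 59 − 20 = 39.00.

39.00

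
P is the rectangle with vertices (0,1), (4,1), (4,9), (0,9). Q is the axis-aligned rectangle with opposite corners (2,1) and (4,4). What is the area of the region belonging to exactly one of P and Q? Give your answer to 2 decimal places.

26.00

|P∩Q|: x∈[2,4], y∈[1,4] → 2·3 = 6.
|P △ Q| = |P| + |Q| − 2·|P∩Q| = 32 + 6 − 12 = 26.00.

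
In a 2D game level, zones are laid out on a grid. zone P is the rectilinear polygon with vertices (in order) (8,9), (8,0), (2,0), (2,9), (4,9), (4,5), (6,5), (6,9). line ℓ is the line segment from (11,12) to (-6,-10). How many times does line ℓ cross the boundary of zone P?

The segment meets the boundary at (5.591,5), (2,0.353), (8,8.118), (6,5.529).

4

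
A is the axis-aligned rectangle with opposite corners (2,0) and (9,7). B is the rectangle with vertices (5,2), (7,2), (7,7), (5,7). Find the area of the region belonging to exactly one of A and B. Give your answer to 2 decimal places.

|A∩B|: x∈[5,7], y∈[2,7] → 2·5 = 10.
|A △ B| = |A| + |B| − 2·|A∩B| = 49 + 10 − 20 = 39.00.

39.00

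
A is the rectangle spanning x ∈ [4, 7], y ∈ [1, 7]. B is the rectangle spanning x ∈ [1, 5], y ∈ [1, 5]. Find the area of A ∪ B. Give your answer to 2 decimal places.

By inclusion–exclusion:
Individual areas: |A| = 18, |B| = 16.
|A∩B|: x∈[4,5], y∈[1,5] → 1·4 = 4.
|A ∪ B| = 34 − 4 = 30.00.

30.00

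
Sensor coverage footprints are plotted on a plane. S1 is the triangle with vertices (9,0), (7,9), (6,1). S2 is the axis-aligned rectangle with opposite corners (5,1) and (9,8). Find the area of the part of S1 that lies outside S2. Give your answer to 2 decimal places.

1.56

|S1| = 12.5, |S1∩S2| = 10.9375.
|S1 ∖ S2| = |S1| − |S1∩S2| = 12.5 − 10.9375 = 1.56.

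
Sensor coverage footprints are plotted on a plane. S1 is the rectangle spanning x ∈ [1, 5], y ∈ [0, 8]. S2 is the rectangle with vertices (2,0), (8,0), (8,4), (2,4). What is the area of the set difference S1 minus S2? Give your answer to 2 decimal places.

|S1∩S2|: x∈[2,5], y∈[0,4] → 3·4 = 12.
|S1| = 32.
|S1 ∖ S2| = |S1| − |S1∩S2| = 32 − 12 = 20.00.

20.00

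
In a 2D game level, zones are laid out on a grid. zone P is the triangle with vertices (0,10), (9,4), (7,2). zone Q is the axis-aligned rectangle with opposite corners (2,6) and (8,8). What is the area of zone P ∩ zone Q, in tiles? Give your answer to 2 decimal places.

The intersection is the polygon with vertices (6,6), (3.5,6), (2,7.714), (2,8), (3,8).
By the shoelace formula its area is 3.71.

3.71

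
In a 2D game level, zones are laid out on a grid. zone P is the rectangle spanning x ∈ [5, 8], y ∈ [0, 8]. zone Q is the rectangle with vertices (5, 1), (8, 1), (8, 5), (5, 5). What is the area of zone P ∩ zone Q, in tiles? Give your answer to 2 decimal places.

|zone P∩zone Q|: x∈[5,8], y∈[1,5] → 3·4 = 12.

12.00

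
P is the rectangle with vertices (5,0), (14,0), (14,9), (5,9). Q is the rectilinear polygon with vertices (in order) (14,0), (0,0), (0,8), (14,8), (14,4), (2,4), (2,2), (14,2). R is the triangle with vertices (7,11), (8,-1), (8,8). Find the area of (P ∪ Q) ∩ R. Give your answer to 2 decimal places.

The region (P ∪ Q) ∩ R is the polygon with vertices (7.917,0), (7.167,9), (7.667,9), (8,8), (8,0).
By the shoelace formula its area is 3.96.

3.96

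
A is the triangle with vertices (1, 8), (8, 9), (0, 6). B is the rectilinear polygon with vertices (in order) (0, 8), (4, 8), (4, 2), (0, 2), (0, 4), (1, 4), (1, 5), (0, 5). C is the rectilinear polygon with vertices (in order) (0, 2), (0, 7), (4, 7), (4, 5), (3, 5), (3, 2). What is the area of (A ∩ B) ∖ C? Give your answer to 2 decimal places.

2.92

|A ∩ B| = 4.
|(A ∩ B) ∩ C| = 1.0833.
|(A ∩ B) ∖ C| = 4 − 1.0833 = 2.92.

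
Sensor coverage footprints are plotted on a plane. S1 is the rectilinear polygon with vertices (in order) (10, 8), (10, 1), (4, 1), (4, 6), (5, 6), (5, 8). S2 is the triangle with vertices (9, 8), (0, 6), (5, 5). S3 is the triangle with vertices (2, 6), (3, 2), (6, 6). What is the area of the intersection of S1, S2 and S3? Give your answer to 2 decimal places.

1.47

The intersection is the polygon with vertices (5,6), (6,6), (5.571,5.429), (5,5), (4,5.2), (4,6).
By the shoelace formula its area is 1.47.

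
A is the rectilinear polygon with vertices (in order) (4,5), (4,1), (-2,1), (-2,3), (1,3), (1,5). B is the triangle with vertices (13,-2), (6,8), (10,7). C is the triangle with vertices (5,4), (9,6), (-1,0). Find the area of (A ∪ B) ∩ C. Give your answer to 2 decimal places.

|A ∪ B| = 34.5.
|(A ∪ B) ∩ C| = 0.82.

0.82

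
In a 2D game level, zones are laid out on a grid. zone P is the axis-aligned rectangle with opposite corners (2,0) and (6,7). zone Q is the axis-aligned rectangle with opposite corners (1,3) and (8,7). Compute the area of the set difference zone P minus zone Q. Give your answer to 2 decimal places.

12.00

|zone P∩zone Q|: x∈[2,6], y∈[3,7] → 4·4 = 16.
|zone P| = 28.
|zone P ∖ zone Q| = |zone P| − |zone P∩zone Q| = 28 − 16 = 12.00.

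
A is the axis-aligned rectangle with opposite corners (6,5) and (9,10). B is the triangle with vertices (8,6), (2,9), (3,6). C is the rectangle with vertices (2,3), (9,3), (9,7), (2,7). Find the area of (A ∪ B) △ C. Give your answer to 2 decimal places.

31.17

|A ∪ B| = 21.5.
|(A ∪ B) ∩ C| = 9.1667.
|(A ∪ B) △ C| = 21.5 + 28 − 18.3333 = 31.17.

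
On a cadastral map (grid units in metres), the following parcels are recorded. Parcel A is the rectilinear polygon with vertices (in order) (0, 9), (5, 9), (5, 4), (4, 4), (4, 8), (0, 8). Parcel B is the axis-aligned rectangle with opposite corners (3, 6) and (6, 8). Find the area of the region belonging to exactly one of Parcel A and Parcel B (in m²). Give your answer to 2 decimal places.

|Parcel A| = 9, |Parcel B| = 6, |Parcel A∩Parcel B| = 2.
|Parcel A △ Parcel B| = |Parcel A| + |Parcel B| − 2·|Parcel A∩Parcel B| = 9 + 6 − 4 = 11.00.

11.00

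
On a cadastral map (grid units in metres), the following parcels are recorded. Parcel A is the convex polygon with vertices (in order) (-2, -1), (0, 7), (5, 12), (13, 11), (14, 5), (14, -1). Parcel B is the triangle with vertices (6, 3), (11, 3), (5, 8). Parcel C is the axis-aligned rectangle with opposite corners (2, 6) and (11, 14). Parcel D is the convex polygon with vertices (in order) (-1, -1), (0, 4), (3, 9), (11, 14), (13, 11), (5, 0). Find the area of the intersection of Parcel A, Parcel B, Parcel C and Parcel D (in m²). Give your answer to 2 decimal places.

2.00

The intersection is the polygon with vertices (5.4,6), (5,8), (7.4,6).
By the shoelace formula its area is 2.00.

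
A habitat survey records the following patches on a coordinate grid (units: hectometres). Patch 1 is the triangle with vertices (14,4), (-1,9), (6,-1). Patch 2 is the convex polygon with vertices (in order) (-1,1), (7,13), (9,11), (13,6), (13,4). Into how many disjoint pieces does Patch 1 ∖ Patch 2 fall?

Patch 1 ∖ Patch 2 splits into 2 disjoint pieces (area 18.6449, area 6.5277).

2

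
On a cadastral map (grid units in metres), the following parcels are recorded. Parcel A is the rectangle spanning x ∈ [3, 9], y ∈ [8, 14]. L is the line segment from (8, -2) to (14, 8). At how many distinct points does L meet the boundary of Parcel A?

The segment lies entirely outside Parcel A and never meets its boundary.

0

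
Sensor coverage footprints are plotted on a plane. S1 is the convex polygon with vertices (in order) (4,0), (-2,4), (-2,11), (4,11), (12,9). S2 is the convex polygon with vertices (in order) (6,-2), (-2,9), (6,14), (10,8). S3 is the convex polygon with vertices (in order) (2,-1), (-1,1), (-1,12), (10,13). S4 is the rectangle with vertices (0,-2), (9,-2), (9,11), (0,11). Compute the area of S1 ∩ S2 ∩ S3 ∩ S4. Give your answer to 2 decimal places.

The intersection is the polygon with vertices (3.44,1.52), (0,6.25), (0,10.25), (1.2,11), (4,11), (8.25,9.938).
By the shoelace formula its area is 47.12.

47.12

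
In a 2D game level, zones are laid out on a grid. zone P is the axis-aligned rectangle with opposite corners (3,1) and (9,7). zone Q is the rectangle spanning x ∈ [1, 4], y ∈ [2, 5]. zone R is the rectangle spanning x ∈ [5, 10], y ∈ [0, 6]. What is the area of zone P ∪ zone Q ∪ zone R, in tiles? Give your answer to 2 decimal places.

52.00

By inclusion–exclusion:
Individual areas: |zone P| = 36, |zone Q| = 9, |zone R| = 30.
|zone P∩zone Q|: x∈[3,4], y∈[2,5] → 1·3 = 3.
|zone P∩zone R|: x∈[5,9], y∈[1,6] → 4·5 = 20.
|zone Q∩zone R| = 0 (no overlap).
|zone P∩zone Q∩zone R| = 0.
|zone P ∪ zone Q ∪ zone R| = 75 − 23 + 0 = 52.00.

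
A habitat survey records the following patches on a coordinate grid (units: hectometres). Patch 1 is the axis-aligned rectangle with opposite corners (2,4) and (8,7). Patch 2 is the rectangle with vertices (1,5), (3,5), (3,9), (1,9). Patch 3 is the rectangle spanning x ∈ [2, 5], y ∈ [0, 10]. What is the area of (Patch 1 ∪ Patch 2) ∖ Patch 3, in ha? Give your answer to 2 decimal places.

|Patch 1 ∪ Patch 2| = 24.
|(Patch 1 ∪ Patch 2) ∩ Patch 3| = 11.
|(Patch 1 ∪ Patch 2) ∖ Patch 3| = 24 − 11 = 13.00.

13.00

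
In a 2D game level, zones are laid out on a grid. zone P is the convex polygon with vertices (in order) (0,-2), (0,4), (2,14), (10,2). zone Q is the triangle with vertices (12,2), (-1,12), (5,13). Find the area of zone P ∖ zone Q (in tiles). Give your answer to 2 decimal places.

68.60

|zone P| = 82, |zone P∩zone Q| = 13.3968.
|zone P ∖ zone Q| = |zone P| − |zone P∩zone Q| = 82 − 13.3968 = 68.60.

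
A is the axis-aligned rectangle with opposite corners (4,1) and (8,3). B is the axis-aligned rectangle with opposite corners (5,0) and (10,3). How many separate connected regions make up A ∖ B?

1

A ∖ B is a single connected region.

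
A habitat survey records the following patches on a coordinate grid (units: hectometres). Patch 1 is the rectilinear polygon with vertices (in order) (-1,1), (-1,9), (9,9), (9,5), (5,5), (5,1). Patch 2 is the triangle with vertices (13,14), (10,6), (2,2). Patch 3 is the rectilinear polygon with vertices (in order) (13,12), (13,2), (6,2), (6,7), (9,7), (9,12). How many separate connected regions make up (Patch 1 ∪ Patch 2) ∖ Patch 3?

2

(Patch 1 ∪ Patch 2) ∖ Patch 3 splits into 2 disjoint pieces (area 59.4356, area 1.0833).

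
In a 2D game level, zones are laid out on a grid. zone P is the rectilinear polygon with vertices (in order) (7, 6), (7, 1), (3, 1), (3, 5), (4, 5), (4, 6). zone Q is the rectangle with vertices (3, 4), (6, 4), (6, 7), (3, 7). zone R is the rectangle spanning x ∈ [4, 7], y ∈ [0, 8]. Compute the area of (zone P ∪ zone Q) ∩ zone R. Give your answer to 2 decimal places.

The region (zone P ∪ zone Q) ∩ zone R is the polygon with vertices (4,1), (4,7), (6,7), (6,6), (7,6), (7,1).
By the shoelace formula its area is 17.00.

17.00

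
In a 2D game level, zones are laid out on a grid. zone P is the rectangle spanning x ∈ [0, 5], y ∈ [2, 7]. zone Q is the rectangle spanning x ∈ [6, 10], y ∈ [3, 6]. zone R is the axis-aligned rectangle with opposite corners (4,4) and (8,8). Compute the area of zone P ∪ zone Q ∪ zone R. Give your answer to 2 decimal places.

46.00

By inclusion–exclusion:
Individual areas: |zone P| = 25, |zone Q| = 12, |zone R| = 16.
|zone P∩zone Q| = 0 (no overlap).
|zone P∩zone R|: x∈[4,5], y∈[4,7] → 1·3 = 3.
|zone Q∩zone R|: x∈[6,8], y∈[4,6] → 2·2 = 4.
|zone P∩zone Q∩zone R| = 0.
|zone P ∪ zone Q ∪ zone R| = 53 − 7 + 0 = 46.00.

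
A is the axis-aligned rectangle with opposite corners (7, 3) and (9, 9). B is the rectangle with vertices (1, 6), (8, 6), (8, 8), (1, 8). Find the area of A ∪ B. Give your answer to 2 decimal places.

By inclusion–exclusion:
Individual areas: |A| = 12, |B| = 14.
|A∩B|: x∈[7,8], y∈[6,8] → 1·2 = 2.
|A ∪ B| = 26 − 2 = 24.00.

24.00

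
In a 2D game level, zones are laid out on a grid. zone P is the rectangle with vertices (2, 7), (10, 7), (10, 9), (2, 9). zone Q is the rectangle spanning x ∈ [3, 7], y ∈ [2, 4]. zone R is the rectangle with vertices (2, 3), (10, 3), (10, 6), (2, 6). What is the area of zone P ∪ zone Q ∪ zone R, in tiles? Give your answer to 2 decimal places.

44.00

By inclusion–exclusion:
Individual areas: |zone P| = 16, |zone Q| = 8, |zone R| = 24.
|zone P∩zone Q| = 0 (no overlap).
|zone P∩zone R| = 0 (no overlap).
|zone Q∩zone R|: x∈[3,7], y∈[3,4] → 4·1 = 4.
|zone P∩zone Q∩zone R| = 0.
|zone P ∪ zone Q ∪ zone R| = 48 − 4 + 0 = 44.00.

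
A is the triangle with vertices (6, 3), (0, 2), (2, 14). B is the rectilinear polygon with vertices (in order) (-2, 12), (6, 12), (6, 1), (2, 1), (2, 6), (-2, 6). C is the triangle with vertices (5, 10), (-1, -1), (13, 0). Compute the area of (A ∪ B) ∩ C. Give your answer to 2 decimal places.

The region (A ∪ B) ∩ C is the polygon with vertices (6,3), (6,1), (2,1), (2,2.333), (0.7,2.117), (5,10), (6,8.75).
By the shoelace formula its area is 28.53.

28.53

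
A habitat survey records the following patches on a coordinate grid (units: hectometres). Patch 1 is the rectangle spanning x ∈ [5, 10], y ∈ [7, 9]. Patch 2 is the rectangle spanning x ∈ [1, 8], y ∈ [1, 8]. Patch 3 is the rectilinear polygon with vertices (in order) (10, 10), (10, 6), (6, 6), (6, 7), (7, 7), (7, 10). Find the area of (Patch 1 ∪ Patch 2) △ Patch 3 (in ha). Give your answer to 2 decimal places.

53.00

|Patch 1 ∪ Patch 2| = 56.
|(Patch 1 ∪ Patch 2) ∩ Patch 3| = 8.
|(Patch 1 ∪ Patch 2) △ Patch 3| = 56 + 13 − 16 = 53.00.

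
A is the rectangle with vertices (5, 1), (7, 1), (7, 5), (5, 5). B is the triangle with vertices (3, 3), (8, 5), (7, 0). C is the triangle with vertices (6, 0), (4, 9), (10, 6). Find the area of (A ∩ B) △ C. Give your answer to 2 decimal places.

|A ∩ B| = 6.2333.
|(A ∩ B) ∩ C| = 5.0056.
|(A ∩ B) △ C| = 6.2333 + 24 − 10.0111 = 20.22.

20.22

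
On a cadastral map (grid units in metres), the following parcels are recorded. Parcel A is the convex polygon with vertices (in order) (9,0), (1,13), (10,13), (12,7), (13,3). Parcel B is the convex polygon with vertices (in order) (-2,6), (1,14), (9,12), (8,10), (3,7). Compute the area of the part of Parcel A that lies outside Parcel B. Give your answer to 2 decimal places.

|Parcel A| = 84, |Parcel A∩Parcel B| = 24.0506.
|Parcel A ∖ Parcel B| = |Parcel A| − |Parcel A∩Parcel B| = 84 − 24.0506 = 59.95.

59.95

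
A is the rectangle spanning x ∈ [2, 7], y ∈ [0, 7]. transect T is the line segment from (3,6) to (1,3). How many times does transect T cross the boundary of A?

The segment meets the boundary at (2,4.5).

1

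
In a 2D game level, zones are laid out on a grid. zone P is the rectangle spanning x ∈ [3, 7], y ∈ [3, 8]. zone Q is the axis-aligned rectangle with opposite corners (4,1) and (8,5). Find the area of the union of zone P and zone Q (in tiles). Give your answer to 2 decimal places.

30.00

By inclusion–exclusion:
Individual areas: |zone P| = 20, |zone Q| = 16.
|zone P∩zone Q|: x∈[4,7], y∈[3,5] → 3·2 = 6.
|zone P ∪ zone Q| = 36 − 6 = 30.00.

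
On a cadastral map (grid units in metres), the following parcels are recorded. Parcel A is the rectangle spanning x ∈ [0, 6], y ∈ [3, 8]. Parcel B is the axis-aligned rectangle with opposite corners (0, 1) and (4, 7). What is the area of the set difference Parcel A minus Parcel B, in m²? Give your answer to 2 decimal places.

14.00

|Parcel A∩Parcel B|: x∈[0,4], y∈[3,7] → 4·4 = 16.
|Parcel A| = 30.
|Parcel A ∖ Parcel B| = |Parcel A| − |Parcel A∩Parcel B| = 30 − 16 = 14.00.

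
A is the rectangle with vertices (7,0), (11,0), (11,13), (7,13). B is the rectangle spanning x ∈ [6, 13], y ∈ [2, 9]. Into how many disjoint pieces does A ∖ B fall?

A ∖ B splits into 2 disjoint pieces (area 8, area 16).

2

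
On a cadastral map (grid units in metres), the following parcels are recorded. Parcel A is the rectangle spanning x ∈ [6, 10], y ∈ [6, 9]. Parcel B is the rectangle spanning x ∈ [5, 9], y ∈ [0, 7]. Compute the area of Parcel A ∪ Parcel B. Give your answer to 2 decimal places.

37.00

By inclusion–exclusion:
Individual areas: |Parcel A| = 12, |Parcel B| = 28.
|Parcel A∩Parcel B|: x∈[6,9], y∈[6,7] → 3·1 = 3.
|Parcel A ∪ Parcel B| = 40 − 3 = 37.00.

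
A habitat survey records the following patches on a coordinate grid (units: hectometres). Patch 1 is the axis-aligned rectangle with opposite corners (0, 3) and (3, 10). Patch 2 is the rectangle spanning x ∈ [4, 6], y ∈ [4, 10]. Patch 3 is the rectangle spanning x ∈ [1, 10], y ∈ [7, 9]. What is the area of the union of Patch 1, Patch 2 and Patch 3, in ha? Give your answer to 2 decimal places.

By inclusion–exclusion:
Individual areas: |Patch 1| = 21, |Patch 2| = 12, |Patch 3| = 18.
|Patch 1∩Patch 2| = 0 (no overlap).
|Patch 1∩Patch 3|: x∈[1,3], y∈[7,9] → 2·2 = 4.
|Patch 2∩Patch 3|: x∈[4,6], y∈[7,9] → 2·2 = 4.
|Patch 1∩Patch 2∩Patch 3| = 0.
|Patch 1 ∪ Patch 2 ∪ Patch 3| = 51 − 8 + 0 = 43.00.

43.00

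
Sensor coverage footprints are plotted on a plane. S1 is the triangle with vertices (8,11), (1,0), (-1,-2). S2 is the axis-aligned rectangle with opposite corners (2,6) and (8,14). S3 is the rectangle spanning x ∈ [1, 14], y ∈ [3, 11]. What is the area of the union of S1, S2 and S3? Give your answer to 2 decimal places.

124.21

By inclusion–exclusion:
Individual areas: |S1| = 4, |S2| = 48, |S3| = 104.
|S1∩S2| = 0.6993.
|S1∩S3| = 1.7902.
|S2∩S3|: x∈[2,8], y∈[6,11] → 6·5 = 30.
|S1∩S2∩S3| = 0.6993.
|S1 ∪ S2 ∪ S3| = 156 − 32.4895 + 0.6993 = 124.21.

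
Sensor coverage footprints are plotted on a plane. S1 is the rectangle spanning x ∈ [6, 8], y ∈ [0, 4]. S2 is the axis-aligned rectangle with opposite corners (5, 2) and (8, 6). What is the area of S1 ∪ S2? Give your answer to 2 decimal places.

By inclusion–exclusion:
Individual areas: |S1| = 8, |S2| = 12.
|S1∩S2|: x∈[6,8], y∈[2,4] → 2·2 = 4.
|S1 ∪ S2| = 20 − 4 = 16.00.

16.00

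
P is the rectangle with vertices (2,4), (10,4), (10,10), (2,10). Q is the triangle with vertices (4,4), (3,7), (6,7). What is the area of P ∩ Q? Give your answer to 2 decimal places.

The intersection is the polygon with vertices (3,7), (6,7), (4,4).
By the shoelace formula its area is 4.50.

4.50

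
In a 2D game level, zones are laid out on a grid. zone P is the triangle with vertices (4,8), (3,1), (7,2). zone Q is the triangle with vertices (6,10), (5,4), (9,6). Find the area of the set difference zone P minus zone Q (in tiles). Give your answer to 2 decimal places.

12.95

|zone P| = 13.5, |zone P∩zone Q| = 0.55.
|zone P ∖ zone Q| = |zone P| − |zone P∩zone Q| = 13.5 − 0.55 = 12.95.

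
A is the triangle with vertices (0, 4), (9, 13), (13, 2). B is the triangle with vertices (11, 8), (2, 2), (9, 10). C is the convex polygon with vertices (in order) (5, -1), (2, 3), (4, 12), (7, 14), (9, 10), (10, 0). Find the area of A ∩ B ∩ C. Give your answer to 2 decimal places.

11.55

The intersection is the polygon with vertices (4.062,3.375), (3.305,3.491), (9,10), (9.312,6.875).
By the shoelace formula its area is 11.55.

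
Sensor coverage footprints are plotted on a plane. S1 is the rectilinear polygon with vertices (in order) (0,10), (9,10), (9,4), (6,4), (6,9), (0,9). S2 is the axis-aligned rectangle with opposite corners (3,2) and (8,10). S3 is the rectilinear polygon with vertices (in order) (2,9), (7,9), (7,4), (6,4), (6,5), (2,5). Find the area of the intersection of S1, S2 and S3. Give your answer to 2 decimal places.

5.00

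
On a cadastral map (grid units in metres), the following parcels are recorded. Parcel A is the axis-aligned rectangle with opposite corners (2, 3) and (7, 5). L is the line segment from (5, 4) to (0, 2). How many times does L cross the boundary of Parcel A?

The segment meets the boundary at (2.5,3).

1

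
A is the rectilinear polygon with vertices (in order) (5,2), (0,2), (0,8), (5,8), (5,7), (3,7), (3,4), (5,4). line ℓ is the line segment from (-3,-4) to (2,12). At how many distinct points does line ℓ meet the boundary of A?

2

The segment meets the boundary at (0.75,8), (0,5.6).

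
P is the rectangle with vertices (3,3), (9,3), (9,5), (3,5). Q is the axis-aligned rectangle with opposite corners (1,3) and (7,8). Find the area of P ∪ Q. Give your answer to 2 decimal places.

34.00

By inclusion–exclusion:
Individual areas: |P| = 12, |Q| = 30.
|P∩Q|: x∈[3,7], y∈[3,5] → 4·2 = 8.
|P ∪ Q| = 42 − 8 = 34.00.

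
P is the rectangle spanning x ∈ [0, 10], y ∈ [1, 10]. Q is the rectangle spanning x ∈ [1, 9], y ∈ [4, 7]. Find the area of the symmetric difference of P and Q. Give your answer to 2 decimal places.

66.00

|P∩Q|: x∈[1,9], y∈[4,7] → 8·3 = 24.
|P △ Q| = |P| + |Q| − 2·|P∩Q| = 90 + 24 − 48 = 66.00.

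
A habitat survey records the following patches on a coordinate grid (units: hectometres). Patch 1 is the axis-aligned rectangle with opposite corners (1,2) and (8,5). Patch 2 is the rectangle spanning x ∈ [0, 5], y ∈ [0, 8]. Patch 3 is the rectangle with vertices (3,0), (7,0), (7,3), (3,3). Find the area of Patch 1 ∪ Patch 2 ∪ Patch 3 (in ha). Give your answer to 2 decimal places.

53.00

By inclusion–exclusion:
Individual areas: |Patch 1| = 21, |Patch 2| = 40, |Patch 3| = 12.
|Patch 1∩Patch 2|: x∈[1,5], y∈[2,5] → 4·3 = 12.
|Patch 1∩Patch 3|: x∈[3,7], y∈[2,3] → 4·1 = 4.
|Patch 2∩Patch 3|: x∈[3,5], y∈[0,3] → 2·3 = 6.
|Patch 1∩Patch 2∩Patch 3| = 2.
|Patch 1 ∪ Patch 2 ∪ Patch 3| = 73 − 22 + 2 = 53.00.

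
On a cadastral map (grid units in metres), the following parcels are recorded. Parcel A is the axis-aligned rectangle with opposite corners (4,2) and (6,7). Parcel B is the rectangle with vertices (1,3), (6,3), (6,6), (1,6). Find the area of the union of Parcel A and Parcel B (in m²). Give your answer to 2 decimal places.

19.00

By inclusion–exclusion:
Individual areas: |Parcel A| = 10, |Parcel B| = 15.
|Parcel A∩Parcel B|: x∈[4,6], y∈[3,6] → 2·3 = 6.
|Parcel A ∪ Parcel B| = 25 − 6 = 19.00.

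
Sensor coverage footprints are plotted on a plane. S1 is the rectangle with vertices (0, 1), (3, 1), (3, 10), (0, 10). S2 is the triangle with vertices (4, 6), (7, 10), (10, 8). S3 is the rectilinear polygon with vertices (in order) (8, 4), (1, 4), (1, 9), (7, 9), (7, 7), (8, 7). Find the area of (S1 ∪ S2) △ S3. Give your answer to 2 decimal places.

40.75

|S1 ∪ S2| = 36.
|(S1 ∪ S2) ∩ S3| = 14.125.
|(S1 ∪ S2) △ S3| = 36 + 33 − 28.25 = 40.75.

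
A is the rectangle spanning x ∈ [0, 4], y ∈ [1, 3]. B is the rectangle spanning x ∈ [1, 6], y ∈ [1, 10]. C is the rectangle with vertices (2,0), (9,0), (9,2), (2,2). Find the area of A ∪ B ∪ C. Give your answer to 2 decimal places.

57.00

By inclusion–exclusion:
Individual areas: |A| = 8, |B| = 45, |C| = 14.
|A∩B|: x∈[1,4], y∈[1,3] → 3·2 = 6.
|A∩C|: x∈[2,4], y∈[1,2] → 2·1 = 2.
|B∩C|: x∈[2,6], y∈[1,2] → 4·1 = 4.
|A∩B∩C| = 2.
|A ∪ B ∪ C| = 67 − 12 + 2 = 57.00.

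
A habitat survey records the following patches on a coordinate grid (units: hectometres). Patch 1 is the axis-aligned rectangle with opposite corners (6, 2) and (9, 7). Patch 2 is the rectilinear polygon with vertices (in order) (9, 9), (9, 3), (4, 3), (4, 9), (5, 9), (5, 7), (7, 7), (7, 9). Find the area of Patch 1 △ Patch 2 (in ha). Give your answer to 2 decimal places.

17.00

|Patch 1| = 15, |Patch 2| = 26, |Patch 1∩Patch 2| = 12.
|Patch 1 △ Patch 2| = |Patch 1| + |Patch 2| − 2·|Patch 1∩Patch 2| = 15 + 26 − 24 = 17.00.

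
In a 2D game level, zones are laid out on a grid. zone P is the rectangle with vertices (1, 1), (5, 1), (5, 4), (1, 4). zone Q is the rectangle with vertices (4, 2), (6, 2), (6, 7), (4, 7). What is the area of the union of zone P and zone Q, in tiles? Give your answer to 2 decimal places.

By inclusion–exclusion:
Individual areas: |zone P| = 12, |zone Q| = 10.
|zone P∩zone Q|: x∈[4,5], y∈[2,4] → 1·2 = 2.
|zone P ∪ zone Q| = 22 − 2 = 20.00.

20.00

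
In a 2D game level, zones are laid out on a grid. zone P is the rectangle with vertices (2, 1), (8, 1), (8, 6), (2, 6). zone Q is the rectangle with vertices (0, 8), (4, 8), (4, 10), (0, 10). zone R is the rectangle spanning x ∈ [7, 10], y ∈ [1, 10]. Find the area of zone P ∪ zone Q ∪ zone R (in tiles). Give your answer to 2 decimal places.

60.00

By inclusion–exclusion:
Individual areas: |zone P| = 30, |zone Q| = 8, |zone R| = 27.
|zone P∩zone Q| = 0 (no overlap).
|zone P∩zone R|: x∈[7,8], y∈[1,6] → 1·5 = 5.
|zone Q∩zone R| = 0 (no overlap).
|zone P∩zone Q∩zone R| = 0.
|zone P ∪ zone Q ∪ zone R| = 65 − 5 + 0 = 60.00.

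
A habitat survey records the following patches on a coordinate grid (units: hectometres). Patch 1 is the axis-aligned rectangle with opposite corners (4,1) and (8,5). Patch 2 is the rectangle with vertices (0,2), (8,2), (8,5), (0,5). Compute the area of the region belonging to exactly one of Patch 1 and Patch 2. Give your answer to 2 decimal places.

|Patch 1∩Patch 2|: x∈[4,8], y∈[2,5] → 4·3 = 12.
|Patch 1 △ Patch 2| = |Patch 1| + |Patch 2| − 2·|Patch 1∩Patch 2| = 16 + 24 − 24 = 16.00.

16.00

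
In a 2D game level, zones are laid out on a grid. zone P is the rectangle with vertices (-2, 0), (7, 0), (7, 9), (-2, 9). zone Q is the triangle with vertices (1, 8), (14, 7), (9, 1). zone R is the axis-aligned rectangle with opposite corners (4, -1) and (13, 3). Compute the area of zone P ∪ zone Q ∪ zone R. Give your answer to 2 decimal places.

By inclusion–exclusion:
Individual areas: |zone P| = 81, |zone Q| = 41.5, |zone R| = 36.
|zone P∩zone Q| = 14.3654.
|zone P∩zone R|: x∈[4,7], y∈[0,3] → 3·3 = 9.
|zone Q∩zone R| = 3.9524.
|zone P∩zone Q∩zone R| = 0.0357.
|zone P ∪ zone Q ∪ zone R| = 158.5 − 27.3178 + 0.0357 = 131.22.

131.22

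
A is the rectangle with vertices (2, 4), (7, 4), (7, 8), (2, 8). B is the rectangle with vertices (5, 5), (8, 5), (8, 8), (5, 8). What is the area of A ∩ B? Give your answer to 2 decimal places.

|A∩B|: x∈[5,7], y∈[5,8] → 2·3 = 6.

6.00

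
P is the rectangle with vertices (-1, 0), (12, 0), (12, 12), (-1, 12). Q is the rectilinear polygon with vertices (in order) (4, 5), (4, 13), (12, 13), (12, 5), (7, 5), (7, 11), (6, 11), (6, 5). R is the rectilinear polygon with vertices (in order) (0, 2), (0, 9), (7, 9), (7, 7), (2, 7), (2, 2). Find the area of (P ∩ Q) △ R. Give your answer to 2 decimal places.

66.00

|P ∩ Q| = 50.
|(P ∩ Q) ∩ R| = 4.
|(P ∩ Q) △ R| = 50 + 24 − 8 = 66.00.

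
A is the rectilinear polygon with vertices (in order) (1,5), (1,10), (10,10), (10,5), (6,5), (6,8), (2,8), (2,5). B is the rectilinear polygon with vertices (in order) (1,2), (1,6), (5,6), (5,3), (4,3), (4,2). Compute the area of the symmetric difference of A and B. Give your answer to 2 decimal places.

46.00

|A| = 33, |B| = 15, |A∩B| = 1.
|A △ B| = |A| + |B| − 2·|A∩B| = 33 + 15 − 2 = 46.00.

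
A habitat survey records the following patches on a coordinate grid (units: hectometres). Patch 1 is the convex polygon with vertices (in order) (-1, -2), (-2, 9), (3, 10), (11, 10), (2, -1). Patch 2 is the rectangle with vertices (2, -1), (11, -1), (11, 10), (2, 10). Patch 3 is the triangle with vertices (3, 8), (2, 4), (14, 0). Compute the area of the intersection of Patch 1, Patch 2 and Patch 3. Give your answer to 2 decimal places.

13.87

The intersection is the polygon with vertices (5.214,2.929), (2,4), (3,8), (6.99,5.098).
By the shoelace formula its area is 13.87.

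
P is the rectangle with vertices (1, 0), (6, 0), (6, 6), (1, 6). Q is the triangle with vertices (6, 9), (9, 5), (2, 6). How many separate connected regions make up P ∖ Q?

1

P ∖ Q is a single connected region.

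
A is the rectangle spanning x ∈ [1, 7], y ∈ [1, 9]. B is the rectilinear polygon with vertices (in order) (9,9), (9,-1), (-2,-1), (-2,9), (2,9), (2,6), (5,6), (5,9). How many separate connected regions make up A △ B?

2

A △ B splits into 2 disjoint pieces (area 62, area 9).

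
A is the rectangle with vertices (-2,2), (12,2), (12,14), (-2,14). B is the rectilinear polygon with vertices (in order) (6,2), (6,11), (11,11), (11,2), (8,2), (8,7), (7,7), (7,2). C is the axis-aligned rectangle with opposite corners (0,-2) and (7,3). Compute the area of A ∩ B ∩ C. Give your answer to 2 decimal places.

1.00

The intersection is the polygon with vertices (6,3), (7,3), (7,2), (6,2).
By the shoelace formula its area is 1.00.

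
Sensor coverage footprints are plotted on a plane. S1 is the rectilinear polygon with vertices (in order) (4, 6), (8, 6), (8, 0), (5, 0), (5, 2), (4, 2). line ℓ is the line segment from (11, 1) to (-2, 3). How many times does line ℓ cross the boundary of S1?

4

The segment meets the boundary at (4,2.077), (5,1.923), (8,1.462), (4.5,2).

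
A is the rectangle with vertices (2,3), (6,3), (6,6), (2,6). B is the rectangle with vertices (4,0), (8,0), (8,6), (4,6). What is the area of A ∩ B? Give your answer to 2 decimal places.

6.00

|A∩B|: x∈[4,6], y∈[3,6] → 2·3 = 6.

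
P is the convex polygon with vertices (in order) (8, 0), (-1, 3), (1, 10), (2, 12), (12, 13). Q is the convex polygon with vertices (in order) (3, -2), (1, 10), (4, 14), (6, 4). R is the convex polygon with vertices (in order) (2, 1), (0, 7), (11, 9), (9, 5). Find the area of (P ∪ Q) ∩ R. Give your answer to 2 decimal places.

The region (P ∪ Q) ∩ R is the polygon with vertices (2.353,1.882), (1.625,2.125), (0.077,6.769), (0.151,7.027), (10.756,8.956), (10.4,7.8), (9,5), (2.457,1.261).
By the shoelace formula its area is 44.33.

44.33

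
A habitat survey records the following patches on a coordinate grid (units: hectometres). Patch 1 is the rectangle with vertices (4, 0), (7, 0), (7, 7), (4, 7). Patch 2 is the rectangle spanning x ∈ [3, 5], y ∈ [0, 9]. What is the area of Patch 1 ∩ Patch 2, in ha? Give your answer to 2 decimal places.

7.00

|Patch 1∩Patch 2|: x∈[4,5], y∈[0,7] → 1·7 = 7.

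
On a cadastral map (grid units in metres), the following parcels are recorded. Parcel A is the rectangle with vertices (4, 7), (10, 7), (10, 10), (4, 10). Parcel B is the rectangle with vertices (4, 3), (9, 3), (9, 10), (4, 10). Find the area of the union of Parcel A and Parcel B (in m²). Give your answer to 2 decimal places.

38.00

By inclusion–exclusion:
Individual areas: |Parcel A| = 18, |Parcel B| = 35.
|Parcel A∩Parcel B|: x∈[4,9], y∈[7,10] → 5·3 = 15.
|Parcel A ∪ Parcel B| = 53 − 15 = 38.00.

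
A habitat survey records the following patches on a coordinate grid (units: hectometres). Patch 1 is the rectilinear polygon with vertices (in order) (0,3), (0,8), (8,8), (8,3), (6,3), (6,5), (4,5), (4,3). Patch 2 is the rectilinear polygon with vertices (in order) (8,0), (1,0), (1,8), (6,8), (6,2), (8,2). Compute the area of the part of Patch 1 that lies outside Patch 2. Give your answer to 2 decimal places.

15.00

|Patch 1| = 36, |Patch 1∩Patch 2| = 21.
|Patch 1 ∖ Patch 2| = |Patch 1| − |Patch 1∩Patch 2| = 36 − 21 = 15.00.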